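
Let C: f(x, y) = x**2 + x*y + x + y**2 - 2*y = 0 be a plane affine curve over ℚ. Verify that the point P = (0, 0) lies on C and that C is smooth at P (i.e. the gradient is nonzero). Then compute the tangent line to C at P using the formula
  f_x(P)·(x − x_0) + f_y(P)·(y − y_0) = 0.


Tangent line at P: x - 2*y = 0.

Step 1: f(0, 0) = 0, so P lies on C.
Step 2: partial derivatives
  f_x(x, y) = 2*x + y + 1, f_y(x, y) = x + 2*y - 2.
  f_x(P) = 1, f_y(P) = -2 (gradient nonzero, so P is smooth).
Step 3: tangent line at P: 1·(x − 0) + -2·(y − 0) = 0.
Expanding: x - 2*y = 0.


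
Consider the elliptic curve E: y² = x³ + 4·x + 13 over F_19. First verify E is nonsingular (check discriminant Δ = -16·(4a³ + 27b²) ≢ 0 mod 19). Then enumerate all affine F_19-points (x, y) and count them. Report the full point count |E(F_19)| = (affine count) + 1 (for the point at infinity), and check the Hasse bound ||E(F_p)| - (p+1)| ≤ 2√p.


Affine points = {(4, 6), (4, 13), (5, 5), (5, 14), (6, 5), (6, 14), (7, 2), (7, 17), (8, 5), (8, 14), (11, 1), (11, 18), (13, 1), (13, 18), (14, 1), (14, 18), (15, 3), (15, 16), (17, 4), (17, 15)}; affine count = 20; |E(F_19)| = 21.

Discriminant check: Δ ∝ 4a³ + 27b² = 4·4³ + 27·13² = 4·64 + 27·169 ≡ 12 (mod 19). Nonzero ⇒ E is nonsingular.
For each x ∈ F_19, compute rhs = x³ + 4·x + 13 mod 19, then count y ∈ F_19 with y² ≡ rhs.
  x = 0: rhs = 13, matching y values: none (0 points).
  x = 1: rhs = 18, matching y values: none (0 points).
  x = 2: rhs = 10, matching y values: none (0 points).
  x = 3: rhs = 14, matching y values: none (0 points).
  x = 4: rhs = 17, matching y values: 6, 13 (2 points).
  x = 5: rhs = 6, matching y values: 5, 14 (2 points).
  x = 6: rhs = 6, matching y values: 5, 14 (2 points).
  x = 7: rhs = 4, matching y values: 2, 17 (2 points).
  x = 8: rhs = 6, matching y values: 5, 14 (2 points).
  x = 9: rhs = 18, matching y values: none (0 points).
  x = 10: rhs = 8, matching y values: none (0 points).
  x = 11: rhs = 1, matching y values: 1, 18 (2 points).
  x = 12: rhs = 3, matching y values: none (0 points).
  x = 13: rhs = 1, matching y values: 1, 18 (2 points).
  x = 14: rhs = 1, matching y values: 1, 18 (2 points).
  x = 15: rhs = 9, matching y values: 3, 16 (2 points).
  x = 16: rhs = 12, matching y values: none (0 points).
  x = 17: rhs = 16, matching y values: 4, 15 (2 points).
  x = 18: rhs = 8, matching y values: none (0 points).
Total affine count: 20.
Full point count |E(F_19)| = 20 + 1 = 21.
Hasse bound: |21 − (19+1)| = |1| = 1 ≤ 2√19 ≈ 8.7178 ✓.


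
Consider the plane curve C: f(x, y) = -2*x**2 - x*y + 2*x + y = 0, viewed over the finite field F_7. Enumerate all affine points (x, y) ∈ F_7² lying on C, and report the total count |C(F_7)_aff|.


Affine F_7-points: {(0, 0), (1, 0), (1, 1), (1, 2), (1, 3), (1, 4), (1, 5), (1, 6), (2, 3), (3, 1), (4, 6), (5, 4), (6, 2)}; count = 13.

For each of the 49 pairs (x, y) ∈ F_7², evaluate f(x, y) mod 7. Record the zeros.
  x = 0: [0↦0, 1↦1, 2↦2, 3↦3, 4↦4, 5↦5, 6↦6]  zeros at y ∈ {0}
  x = 1: [0↦0, 1↦0, 2↦0, 3↦0, 4↦0, 5↦0, 6↦0]  zeros at y ∈ {0, 1, 2, 3, 4, 5, 6}
  x = 2: [0↦3, 1↦2, 2↦1, 3↦0, 4↦6, 5↦5, 6↦4]  zeros at y ∈ {3}
  x = 3: [0↦2, 1↦0, 2↦5, 3↦3, 4↦1, 5↦6, 6↦4]  zeros at y ∈ {1}
  x = 4: [0↦4, 1↦1, 2↦5, 3↦2, 4↦6, 5↦3, 6↦0]  zeros at y ∈ {6}
  x = 5: [0↦2, 1↦5, 2↦1, 3↦4, 4↦0, 5↦3, 6↦6]  zeros at y ∈ {4}
  x = 6: [0↦3, 1↦5, 2↦0, 3↦2, 4↦4, 5↦6, 6↦1]  zeros at y ∈ {2}
Collecting zeros: affine points = {(0, 0), (1, 0), (1, 1), (1, 2), (1, 3), (1, 4), (1, 5), (1, 6), (2, 3), (3, 1), (4, 6), (5, 4), (6, 2)}.
Total count |C(F_7)_aff| = 13.


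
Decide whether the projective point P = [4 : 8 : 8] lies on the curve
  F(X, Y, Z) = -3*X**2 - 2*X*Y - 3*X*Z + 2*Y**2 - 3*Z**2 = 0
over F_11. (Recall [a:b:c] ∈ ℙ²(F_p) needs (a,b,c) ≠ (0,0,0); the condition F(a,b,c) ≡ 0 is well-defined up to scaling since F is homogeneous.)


F(4,8,8) ≡ 3 (mod 11); P is NOT on the curve.

Evaluate F(4, 8, 8) term-by-term (mod 11).
  -3*X**2 ↦ -3·16·1·1 = -48
  -2*X*Y ↦ -2·4·8·1 = -64
  -3*X*Z ↦ -3·4·1·8 = -96
  2*Y**2 ↦ 2·1·64·1 = 128
  -3*Z**2 ↦ -3·1·1·64 = -192
Sum: F(4, 8, 8) = (-48) + (-64) + (-96) + (128) + (-192) = -272.
Reducing mod 11: -272 ≡ 3 (mod 11).
Since F(a, b, c) ≡ 3 ≠ 0 (mod 11), P does NOT lie on the curve.


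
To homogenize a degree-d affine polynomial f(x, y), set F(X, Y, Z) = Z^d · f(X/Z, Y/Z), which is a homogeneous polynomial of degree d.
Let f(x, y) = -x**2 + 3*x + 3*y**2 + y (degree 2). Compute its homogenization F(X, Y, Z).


F(X, Y, Z) = -X**2 + 3*X*Z + 3*Y**2 + Y*Z

deg(f) = 2.
Substitute x = X/Z, y = Y/Z into f, then multiply by Z^2.
  monomial -1·x^2·y^0 ↦ -1·X^2·Y^0·Z^0.
  monomial 3·x^1·y^0 ↦ 3·X^1·Y^0·Z^1.
  monomial 3·x^0·y^2 ↦ 3·X^0·Y^2·Z^0.
  monomial 1·x^0·y^1 ↦ 1·X^0·Y^1·Z^1.
Collecting: F(X, Y, Z) = -X**2 + 3*X*Z + 3*Y**2 + Y*Z.


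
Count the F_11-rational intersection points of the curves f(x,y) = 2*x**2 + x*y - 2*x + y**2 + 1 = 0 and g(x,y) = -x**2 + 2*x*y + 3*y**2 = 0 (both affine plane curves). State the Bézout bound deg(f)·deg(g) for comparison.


Common zeros: {(6, 2)}; count = 1; Bézout bound = 4.

deg(f) = 2, deg(g) = 2, so Bézout bound = 4.
Scan x ∈ F_11. For each x, list the y ∈ F_11 with f(x, y) ≡ 0 and those with g(x, y) ≡ 0 (mod 11); the common zeros in that column are the intersection.
  x = 0: f ≡ 0 at y ∈ ∅; g ≡ 0 at y ∈ {0}; common: ∅.
  x = 1: f ≡ 0 at y ∈ ∅; g ≡ 0 at y ∈ {4, 10}; common: ∅.
  x = 2: f ≡ 0 at y ∈ ∅; g ≡ 0 at y ∈ {8, 9}; common: ∅.
  x = 3: f ≡ 0 at y ∈ {9, 10}; g ≡ 0 at y ∈ {1, 8}; common: ∅.
  x = 4: f ≡ 0 at y ∈ {8, 10}; g ≡ 0 at y ∈ {5, 7}; common: ∅.
  x = 5: f ≡ 0 at y ∈ {2, 4}; g ≡ 0 at y ∈ {6, 9}; common: ∅.
  x = 6: f ≡ 0 at y ∈ {2, 3}; g ≡ 0 at y ∈ {2, 5}; common: {2}.
  x = 7: f ≡ 0 at y ∈ ∅; g ≡ 0 at y ∈ {4, 6}; common: ∅.
  x = 8: f ≡ 0 at y ∈ ∅; g ≡ 0 at y ∈ {3, 10}; common: ∅.
  x = 9: f ≡ 0 at y ∈ ∅; g ≡ 0 at y ∈ {2, 3}; common: ∅.
  x = 10: f ≡ 0 at y ∈ {3, 9}; g ≡ 0 at y ∈ {1, 7}; common: ∅.
Collecting: common zeros = {(6, 2)}, so the count is 1.
Comparison with the Bézout bound: 1 ≤ 4 = deg(f)·deg(g), as expected for curves with no common component (the affine F_11-count falls short of the bound because intersections may lie at infinity, over extension fields, or carry multiplicity).


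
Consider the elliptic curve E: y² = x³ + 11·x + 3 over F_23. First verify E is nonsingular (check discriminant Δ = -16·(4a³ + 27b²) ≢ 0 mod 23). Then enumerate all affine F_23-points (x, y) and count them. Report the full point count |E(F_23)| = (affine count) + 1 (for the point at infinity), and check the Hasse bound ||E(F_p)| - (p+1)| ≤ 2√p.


Affine points = {(0, 7), (0, 16), (6, 3), (6, 20), (7, 3), (7, 20), (9, 7), (9, 16), (10, 3), (10, 20), (11, 11), (11, 12), (12, 0), (14, 7), (14, 16), (15, 1), (15, 22), (20, 9), (20, 14)}; affine count = 19; |E(F_23)| = 20.

Discriminant check: Δ ∝ 4a³ + 27b² = 4·11³ + 27·3² = 4·1331 + 27·9 ≡ 1 (mod 23). Nonzero ⇒ E is nonsingular.
For each x ∈ F_23, compute rhs = x³ + 11·x + 3 mod 23, then count y ∈ F_23 with y² ≡ rhs.
  x = 0: rhs = 3, matching y values: 7, 16 (2 points).
  x = 1: rhs = 15, matching y values: none (0 points).
  x = 2: rhs = 10, matching y values: none (0 points).
  x = 3: rhs = 17, matching y values: none (0 points).
  x = 4: rhs = 19, matching y values: none (0 points).
  x = 5: rhs = 22, matching y values: none (0 points).
  x = 6: rhs = 9, matching y values: 3, 20 (2 points).
  x = 7: rhs = 9, matching y values: 3, 20 (2 points).
  x = 8: rhs = 5, matching y values: none (0 points).
  x = 9: rhs = 3, matching y values: 7, 16 (2 points).
  x = 10: rhs = 9, matching y values: 3, 20 (2 points).
  x = 11: rhs = 6, matching y values: 11, 12 (2 points).
  x = 12: rhs = 0, matching y values: 0 (1 points).
  x = 13: rhs = 20, matching y values: none (0 points).
  x = 14: rhs = 3, matching y values: 7, 16 (2 points).
  x = 15: rhs = 1, matching y values: 1, 22 (2 points).
  x = 16: rhs = 20, matching y values: none (0 points).
  x = 17: rhs = 20, matching y values: none (0 points).
  x = 18: rhs = 7, matching y values: none (0 points).
  x = 19: rhs = 10, matching y values: none (0 points).
  x = 20: rhs = 12, matching y values: 9, 14 (2 points).
  x = 21: rhs = 19, matching y values: none (0 points).
  x = 22: rhs = 14, matching y values: none (0 points).
Total affine count: 19.
Full point count |E(F_23)| = 19 + 1 = 20.
Hasse bound: |20 − (23+1)| = |-4| = 4 ≤ 2√23 ≈ 9.5917 ✓.


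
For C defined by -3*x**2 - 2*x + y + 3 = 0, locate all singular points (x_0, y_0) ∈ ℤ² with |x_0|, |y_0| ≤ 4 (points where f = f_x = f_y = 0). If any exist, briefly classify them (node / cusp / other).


No singular points in the scanned grid; C is smooth there.

Compute partial derivatives:
  f_x = -6*x - 2.
  f_y = 1.
f_y = 1 is a nonzero constant, so f_y never vanishes: no point (x, y) can satisfy f = f_x = f_y = 0. In particular no (x, y) ∈ {−4, ..., 4}² is singular; the curve is smooth.


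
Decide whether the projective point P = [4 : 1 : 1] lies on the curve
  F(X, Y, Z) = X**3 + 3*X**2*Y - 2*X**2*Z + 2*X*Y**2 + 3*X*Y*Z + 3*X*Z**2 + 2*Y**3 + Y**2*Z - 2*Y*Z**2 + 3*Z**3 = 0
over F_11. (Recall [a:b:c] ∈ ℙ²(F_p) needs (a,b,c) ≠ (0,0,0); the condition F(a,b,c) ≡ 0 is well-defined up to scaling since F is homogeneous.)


F(4,1,1) ≡ 6 (mod 11); P is NOT on the curve.

Evaluate F(4, 1, 1) term-by-term (mod 11).
  X**3 ↦ 1·64·1·1 = 64
  3*X**2*Y ↦ 3·16·1·1 = 48
  -2*X**2*Z ↦ -2·16·1·1 = -32
  2*X*Y**2 ↦ 2·4·1·1 = 8
  3*X*Y*Z ↦ 3·4·1·1 = 12
  3*X*Z**2 ↦ 3·4·1·1 = 12
  2*Y**3 ↦ 2·1·1·1 = 2
  Y**2*Z ↦ 1·1·1·1 = 1
  -2*Y*Z**2 ↦ -2·1·1·1 = -2
  3*Z**3 ↦ 3·1·1·1 = 3
Sum: F(4, 1, 1) = (64) + (48) + (-32) + (8) + (12) + (12) + (2) + (1) + (-2) + (3) = 116.
Reducing mod 11: 116 ≡ 6 (mod 11).
Since F(a, b, c) ≡ 6 ≠ 0 (mod 11), P does NOT lie on the curve.


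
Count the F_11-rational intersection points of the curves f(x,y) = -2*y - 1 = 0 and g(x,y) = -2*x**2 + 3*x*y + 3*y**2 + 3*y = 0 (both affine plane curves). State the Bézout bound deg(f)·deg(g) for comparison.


Common zeros: ∅; count = 0; Bézout bound = 2.

deg(f) = 1, deg(g) = 2, so Bézout bound = 2.
Scan x ∈ F_11. For each x, list the y ∈ F_11 with f(x, y) ≡ 0 and those with g(x, y) ≡ 0 (mod 11); the common zeros in that column are the intersection.
  x = 0: f ≡ 0 at y ∈ {5}; g ≡ 0 at y ∈ {0, 10}; common: ∅.
  x = 1: f ≡ 0 at y ∈ {5}; g ≡ 0 at y ∈ {2, 7}; common: ∅.
  x = 2: f ≡ 0 at y ∈ {5}; g ≡ 0 at y ∈ {2, 6}; common: ∅.
  x = 3: f ≡ 0 at y ∈ {5}; g ≡ 0 at y ∈ ∅; common: ∅.
  x = 4: f ≡ 0 at y ∈ {5}; g ≡ 0 at y ∈ {7, 10}; common: ∅.
  x = 5: f ≡ 0 at y ∈ {5}; g ≡ 0 at y ∈ {8}; common: ∅.
  x = 6: f ≡ 0 at y ∈ {5}; g ≡ 0 at y ∈ ∅; common: ∅.
  x = 7: f ≡ 0 at y ∈ {5}; g ≡ 0 at y ∈ {6, 8}; common: ∅.
  x = 8: f ≡ 0 at y ∈ {5}; g ≡ 0 at y ∈ ∅; common: ∅.
  x = 9: f ≡ 0 at y ∈ {5}; g ≡ 0 at y ∈ ∅; common: ∅.
  x = 10: f ≡ 0 at y ∈ {5}; g ≡ 0 at y ∈ ∅; common: ∅.
Collecting: common zeros = ∅, so the count is 0.
Comparison with the Bézout bound: 0 ≤ 2 = deg(f)·deg(g), as expected for curves with no common component (the affine F_11-count falls short of the bound because intersections may lie at infinity, over extension fields, or carry multiplicity).


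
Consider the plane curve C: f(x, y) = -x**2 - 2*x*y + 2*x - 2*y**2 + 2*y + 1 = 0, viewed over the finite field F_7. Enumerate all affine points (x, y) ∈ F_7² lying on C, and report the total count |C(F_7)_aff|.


Affine F_7-points: {(1, 1), (1, 6), (3, 6), (4, 0), (4, 4), (5, 0), (5, 3), (6, 1)}; count = 8.

For each of the 49 pairs (x, y) ∈ F_7², evaluate f(x, y) mod 7. Record the zeros.
  x = 0: [0↦1, 1↦1, 2↦4, 3↦3, 4↦5, 5↦3, 6↦4]  zeros at y ∈ ∅
  x = 1: [0↦2, 1↦0, 2↦1, 3↦5, 4↦5, 5↦1, 6↦0]  zeros at y ∈ {1, 6}
  x = 2: [0↦1, 1↦4, 2↦3, 3↦5, 4↦3, 5↦4, 6↦1]  zeros at y ∈ ∅
  x = 3: [0↦5, 1↦6, 2↦3, 3↦3, 4↦6, 5↦5, 6↦0]  zeros at y ∈ {6}
  x = 4: [0↦0, 1↦6, 2↦1, 3↦6, 4↦0, 5↦4, 6↦4]  zeros at y ∈ {0, 4}
  x = 5: [0↦0, 1↦4, 2↦4, 3↦0, 4↦6, 5↦1, 6↦6]  zeros at y ∈ {0, 3}
  x = 6: [0↦5, 1↦0, 2↦5, 3↦6, 4↦3, 5↦3, 6↦6]  zeros at y ∈ {1}
Collecting zeros: affine points = {(1, 1), (1, 6), (3, 6), (4, 0), (4, 4), (5, 0), (5, 3), (6, 1)}.
Total count |C(F_7)_aff| = 8.


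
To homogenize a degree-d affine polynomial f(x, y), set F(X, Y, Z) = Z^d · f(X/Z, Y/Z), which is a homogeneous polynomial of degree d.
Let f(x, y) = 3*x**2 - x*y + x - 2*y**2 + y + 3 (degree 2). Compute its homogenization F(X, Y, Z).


F(X, Y, Z) = 3*X**2 - X*Y + X*Z - 2*Y**2 + Y*Z + 3*Z**2

deg(f) = 2.
Substitute x = X/Z, y = Y/Z into f, then multiply by Z^2.
  monomial 3·x^2·y^0 ↦ 3·X^2·Y^0·Z^0.
  monomial -1·x^1·y^1 ↦ -1·X^1·Y^1·Z^0.
  monomial 1·x^1·y^0 ↦ 1·X^1·Y^0·Z^1.
  monomial -2·x^0·y^2 ↦ -2·X^0·Y^2·Z^0.
  monomial 1·x^0·y^1 ↦ 1·X^0·Y^1·Z^1.
  monomial 3·x^0·y^0 ↦ 3·X^0·Y^0·Z^2.
Collecting: F(X, Y, Z) = 3*X**2 - X*Y + X*Z - 2*Y**2 + Y*Z + 3*Z**2.


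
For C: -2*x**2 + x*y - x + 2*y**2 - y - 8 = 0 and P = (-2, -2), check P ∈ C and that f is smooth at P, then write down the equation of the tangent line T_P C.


Tangent line at P: 5*x - 11*y - 12 = 0.

Step 1: f(-2, -2) = 0, so P lies on C.
Step 2: partial derivatives
  f_x(x, y) = -4*x + y - 1, f_y(x, y) = x + 4*y - 1.
  f_x(P) = 5, f_y(P) = -11 (gradient nonzero, so P is smooth).
Step 3: tangent line at P: 5·(x − -2) + -11·(y − -2) = 0.
Expanding: 5*x - 11*y - 12 = 0.


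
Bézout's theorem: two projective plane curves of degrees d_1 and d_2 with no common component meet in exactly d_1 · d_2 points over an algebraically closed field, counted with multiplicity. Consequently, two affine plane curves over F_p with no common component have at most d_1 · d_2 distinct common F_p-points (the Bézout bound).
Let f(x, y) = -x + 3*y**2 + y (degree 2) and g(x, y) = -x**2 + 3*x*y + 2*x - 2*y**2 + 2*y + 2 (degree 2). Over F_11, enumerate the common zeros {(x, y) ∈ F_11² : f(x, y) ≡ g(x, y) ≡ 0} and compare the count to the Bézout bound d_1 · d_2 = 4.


Common zeros: ∅; count = 0; Bézout bound = 4.

deg(f) = 2, deg(g) = 2, so Bézout bound = 4.
Scan x ∈ F_11. For each x, list the y ∈ F_11 with f(x, y) ≡ 0 and those with g(x, y) ≡ 0 (mod 11); the common zeros in that column are the intersection.
  x = 0: f ≡ 0 at y ∈ {0, 7}; g ≡ 0 at y ∈ {4, 8}; common: ∅.
  x = 1: f ≡ 0 at y ∈ ∅; g ≡ 0 at y ∈ {3, 5}; common: ∅.
  x = 2: f ≡ 0 at y ∈ {8, 10}; g ≡ 0 at y ∈ {6, 9}; common: ∅.
  x = 3: f ≡ 0 at y ∈ {2, 5}; g ≡ 0 at y ∈ {4, 7}; common: ∅.
  x = 4: f ≡ 0 at y ∈ {1, 6}; g ≡ 0 at y ∈ {8, 10}; common: ∅.
  x = 5: f ≡ 0 at y ∈ ∅; g ≡ 0 at y ∈ {5, 9}; common: ∅.
  x = 6: f ≡ 0 at y ∈ ∅; g ≡ 0 at y ∈ {0, 10}; common: ∅.
  x = 7: f ≡ 0 at y ∈ ∅; g ≡ 0 at y ∈ {0, 6}; common: ∅.
  x = 8: f ≡ 0 at y ∈ {3, 4}; g ≡ 0 at y ∈ {1}; common: ∅.
  x = 9: f ≡ 0 at y ∈ ∅; g ≡ 0 at y ∈ {2, 7}; common: ∅.
  x = 10: f ≡ 0 at y ∈ {9}; g ≡ 0 at y ∈ {2, 3}; common: ∅.
Collecting: common zeros = ∅, so the count is 0.
Comparison with the Bézout bound: 0 ≤ 4 = deg(f)·deg(g), as expected for curves with no common component (the affine F_11-count falls short of the bound because intersections may lie at infinity, over extension fields, or carry multiplicity).


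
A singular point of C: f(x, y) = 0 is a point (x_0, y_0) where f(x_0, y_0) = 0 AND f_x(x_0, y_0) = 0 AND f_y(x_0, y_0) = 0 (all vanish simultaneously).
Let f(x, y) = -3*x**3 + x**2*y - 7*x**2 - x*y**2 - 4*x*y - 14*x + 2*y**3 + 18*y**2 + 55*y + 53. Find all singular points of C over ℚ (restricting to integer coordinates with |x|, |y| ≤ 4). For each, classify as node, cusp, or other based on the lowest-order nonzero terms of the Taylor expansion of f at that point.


Singular points: {(-1, -3)}; classification: node.

Compute partial derivatives:
  f_x = -9*x**2 + 2*x*y - 14*x - y**2 - 4*y - 14.
  f_y = x**2 - 2*x*y - 4*x + 6*y**2 + 36*y + 55.
Scan x_0 ∈ {−4, ..., 4}. For each x_0, f_y(x_0, y) is a polynomial in y; find its integer roots y ∈ {−4, ..., 4}, then test f_x and f at those candidates.
  x = -4: f_y(-4, y) = 6*y**2 + 44*y + 87; no integer root y with |y| ≤ 4.
  x = -3: f_y(-3, y) = 6*y**2 + 42*y + 76; no integer root y with |y| ≤ 4.
  x = -2: f_y(-2, y) = 6*y**2 + 40*y + 67; no integer root y with |y| ≤ 4.
  x = -1: f_y(-1, y) = 6*y**2 + 38*y + 60; vanishes at y ∈ {-3}. (-1, -3): f_x = 0, f = 0 — SINGULAR.
  x = 0: f_y(0, y) = 6*y**2 + 36*y + 55; no integer root y with |y| ≤ 4.
  x = 1: f_y(1, y) = 6*y**2 + 34*y + 52; no integer root y with |y| ≤ 4.
  x = 2: f_y(2, y) = 6*y**2 + 32*y + 51; no integer root y with |y| ≤ 4.
  x = 3: f_y(3, y) = 6*y**2 + 30*y + 52; no integer root y with |y| ≤ 4.
  x = 4: f_y(4, y) = 6*y**2 + 28*y + 55; no integer root y with |y| ≤ 4.
Only singular point on the grid: (-1, -3).
Classify: substitute x = -1 + u, y = -3 + v and expand: f = -3*u**3 + u**2*v - u**2 - u*v**2 + 2*v**3 + v**2.
No constant or linear terms (consistent with a singular point). Quadratic part: -u**2 + v**2. Cubic part: -3*u**3 + u**2*v - u*v**2 + 2*v**3.
The quadratic part v**2 - u**2 = (v − u)(v + u) splits into two distinct linear factors, so there are two distinct tangent lines y − -3 = ±(x − -1) — this is a node (ordinary double point).
Classification: node.


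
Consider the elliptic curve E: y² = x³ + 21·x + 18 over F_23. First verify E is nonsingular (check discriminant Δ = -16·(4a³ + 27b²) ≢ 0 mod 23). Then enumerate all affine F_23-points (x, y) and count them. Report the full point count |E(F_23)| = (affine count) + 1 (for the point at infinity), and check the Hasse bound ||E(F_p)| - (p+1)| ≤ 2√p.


Affine points = {(0, 8), (0, 15), (3, 4), (3, 19), (5, 8), (5, 15), (7, 5), (7, 18), (8, 10), (8, 13), (9, 4), (9, 19), (10, 3), (10, 20), (11, 4), (11, 19), (13, 2), (13, 21), (18, 8), (18, 15), (19, 10), (19, 13)}; affine count = 22; |E(F_23)| = 23.

Discriminant check: Δ ∝ 4a³ + 27b² = 4·21³ + 27·18² = 4·9261 + 27·324 ≡ 22 (mod 23). Nonzero ⇒ E is nonsingular.
For each x ∈ F_23, compute rhs = x³ + 21·x + 18 mod 23, then count y ∈ F_23 with y² ≡ rhs.
  x = 0: rhs = 18, matching y values: 8, 15 (2 points).
  x = 1: rhs = 17, matching y values: none (0 points).
  x = 2: rhs = 22, matching y values: none (0 points).
  x = 3: rhs = 16, matching y values: 4, 19 (2 points).
  x = 4: rhs = 5, matching y values: none (0 points).
  x = 5: rhs = 18, matching y values: 8, 15 (2 points).
  x = 6: rhs = 15, matching y values: none (0 points).
  x = 7: rhs = 2, matching y values: 5, 18 (2 points).
  x = 8: rhs = 8, matching y values: 10, 13 (2 points).
  x = 9: rhs = 16, matching y values: 4, 19 (2 points).
  x = 10: rhs = 9, matching y values: 3, 20 (2 points).
  x = 11: rhs = 16, matching y values: 4, 19 (2 points).
  x = 12: rhs = 20, matching y values: none (0 points).
  x = 13: rhs = 4, matching y values: 2, 21 (2 points).
  x = 14: rhs = 20, matching y values: none (0 points).
  x = 15: rhs = 5, matching y values: none (0 points).
  x = 16: rhs = 11, matching y values: none (0 points).
  x = 17: rhs = 21, matching y values: none (0 points).
  x = 18: rhs = 18, matching y values: 8, 15 (2 points).
  x = 19: rhs = 8, matching y values: 10, 13 (2 points).
  x = 20: rhs = 20, matching y values: none (0 points).
  x = 21: rhs = 14, matching y values: none (0 points).
  x = 22: rhs = 19, matching y values: none (0 points).
Total affine count: 22.
Full point count |E(F_23)| = 22 + 1 = 23.
Hasse bound: |23 − (23+1)| = |-1| = 1 ≤ 2√23 ≈ 9.5917 ✓.


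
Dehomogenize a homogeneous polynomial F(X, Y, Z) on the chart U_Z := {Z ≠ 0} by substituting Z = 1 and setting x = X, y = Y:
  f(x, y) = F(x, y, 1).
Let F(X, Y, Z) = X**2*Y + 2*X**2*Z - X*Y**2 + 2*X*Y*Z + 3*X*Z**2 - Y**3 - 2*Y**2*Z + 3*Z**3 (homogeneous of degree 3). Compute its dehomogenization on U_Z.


f(x, y) = x**2*y + 2*x**2 - x*y**2 + 2*x*y + 3*x - y**3 - 2*y**2 + 3

On U_Z we set Z = 1. Each monomial c·X^i·Y^j·Z^k in F becomes c·x^i·y^j·1^k = c·x^i·y^j.
Substituting Z = 1: F(X, Y, 1) = x**2*y + 2*x**2 - x*y**2 + 2*x*y + 3*x - y**3 - 2*y**2 + 3.
Note: deg(f) ≤ deg(F) = 3; strict inequality happens when F is divisible by Z (lost terms).


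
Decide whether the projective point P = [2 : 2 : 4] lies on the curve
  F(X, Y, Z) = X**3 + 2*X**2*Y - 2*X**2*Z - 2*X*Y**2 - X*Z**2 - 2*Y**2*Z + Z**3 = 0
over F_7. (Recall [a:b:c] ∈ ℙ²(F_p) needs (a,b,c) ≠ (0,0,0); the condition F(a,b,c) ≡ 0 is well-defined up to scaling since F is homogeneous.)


F(2,2,4) ≡ 4 (mod 7); P is NOT on the curve.

Evaluate F(2, 2, 4) term-by-term (mod 7).
  X**3 ↦ 1·8·1·1 = 8
  2*X**2*Y ↦ 2·4·2·1 = 16
  -2*X**2*Z ↦ -2·4·1·4 = -32
  -2*X*Y**2 ↦ -2·2·4·1 = -16
  -X*Z**2 ↦ -1·2·1·16 = -32
  -2*Y**2*Z ↦ -2·1·4·4 = -32
  Z**3 ↦ 1·1·1·64 = 64
Sum: F(2, 2, 4) = (8) + (16) + (-32) + (-16) + (-32) + (-32) + (64) = -24.
Reducing mod 7: -24 ≡ 4 (mod 7).
Since F(a, b, c) ≡ 4 ≠ 0 (mod 7), P does NOT lie on the curve.


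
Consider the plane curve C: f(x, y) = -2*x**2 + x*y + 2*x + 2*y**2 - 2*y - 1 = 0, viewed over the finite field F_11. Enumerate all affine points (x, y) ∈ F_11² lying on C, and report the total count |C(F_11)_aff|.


Affine F_11-points: {(0, 3), (0, 9), (1, 1), (1, 5), (6, 1), (6, 8), (7, 4), (7, 10), (8, 3), (8, 5), (10, 8), (10, 10)}; count = 12.

For each of the 121 pairs (x, y) ∈ F_11², evaluate f(x, y) mod 11. Record the zeros.
  x = 0: [0↦10, 1↦10, 2↦3, 3↦0, 4↦1, 5↦6, 6↦4, 7↦6, 8↦1, 9↦0, 10↦3]  zeros at y ∈ {3, 9}
  x = 1: [0↦10, 1↦0, 2↦5, 3↦3, 4↦5, 5↦0, 6↦10, 7↦2, 8↦9, 9↦9, 10↦2]  zeros at y ∈ {1, 5}
  x = 2: [0↦6, 1↦8, 2↦3, 3↦2, 4↦5, 5↦1, 6↦1, 7↦5, 8↦2, 9↦3, 10↦8]  zeros at y ∈ ∅
  x = 3: [0↦9, 1↦1, 2↦8, 3↦8, 4↦1, 5↦9, 6↦10, 7↦4, 8↦2, 9↦4, 10↦10]  zeros at y ∈ ∅
  x = 4: [0↦8, 1↦1, 2↦9, 3↦10, 4↦4, 5↦2, 6↦4, 7↦10, 8↦9, 9↦1, 10↦8]  zeros at y ∈ ∅
  x = 5: [0↦3, 1↦8, 2↦6, 3↦8, 4↦3, 5↦2, 6↦5, 7↦1, 8↦1, 9↦5, 10↦2]  zeros at y ∈ ∅
  x = 6: [0↦5, 1↦0, 2↦10, 3↦2, 4↦9, 5↦9, 6↦2, 7↦10, 8↦0, 9↦5, 10↦3]  zeros at y ∈ {1, 8}
  x = 7: [0↦3, 1↦10, 2↦10, 3↦3, 4↦0, 5↦1, 6↦6, 7↦4, 8↦6, 9↦1, 10↦0]  zeros at y ∈ {4, 10}
  x = 8: [0↦8, 1↦5, 2↦6, 3↦0, 4↦9, 5↦0, 6↦6, 7↦5, 8↦8, 9↦4, 10↦4]  zeros at y ∈ {3, 5}
  x = 9: [0↦9, 1↦7, 2↦9, 3↦4, 4↦3, 5↦6, 6↦2, 7↦2, 8↦6, 9↦3, 10↦4]  zeros at y ∈ ∅
  x = 10: [0↦6, 1↦5, 2↦8, 3↦4, 4↦4, 5↦8, 6↦5, 7↦6, 8↦0, 9↦9, 10↦0]  zeros at y ∈ {8, 10}
Collecting zeros: affine points = {(0, 3), (0, 9), (1, 1), (1, 5), (6, 1), (6, 8), (7, 4), (7, 10), (8, 3), (8, 5), (10, 8), (10, 10)}.
Total count |C(F_11)_aff| = 12.


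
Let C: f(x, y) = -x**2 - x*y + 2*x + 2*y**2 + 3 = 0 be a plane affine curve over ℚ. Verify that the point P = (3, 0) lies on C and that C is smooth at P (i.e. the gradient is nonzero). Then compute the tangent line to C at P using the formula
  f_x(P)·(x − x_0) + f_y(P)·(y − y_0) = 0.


Tangent line at P: -4*x - 3*y + 12 = 0.

Step 1: f(3, 0) = 0, so P lies on C.
Step 2: partial derivatives
  f_x(x, y) = -2*x - y + 2, f_y(x, y) = -x + 4*y.
  f_x(P) = -4, f_y(P) = -3 (gradient nonzero, so P is smooth).
Step 3: tangent line at P: -4·(x − 3) + -3·(y − 0) = 0.
Expanding: -4*x - 3*y + 12 = 0.


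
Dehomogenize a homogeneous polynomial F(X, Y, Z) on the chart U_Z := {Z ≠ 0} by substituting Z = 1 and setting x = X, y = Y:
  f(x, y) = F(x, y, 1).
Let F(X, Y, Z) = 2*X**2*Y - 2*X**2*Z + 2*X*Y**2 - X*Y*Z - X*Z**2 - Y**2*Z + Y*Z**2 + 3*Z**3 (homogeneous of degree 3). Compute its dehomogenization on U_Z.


f(x, y) = 2*x**2*y - 2*x**2 + 2*x*y**2 - x*y - x - y**2 + y + 3

On U_Z we set Z = 1. Each monomial c·X^i·Y^j·Z^k in F becomes c·x^i·y^j·1^k = c·x^i·y^j.
Substituting Z = 1: F(X, Y, 1) = 2*x**2*y - 2*x**2 + 2*x*y**2 - x*y - x - y**2 + y + 3.
Note: deg(f) ≤ deg(F) = 3; strict inequality happens when F is divisible by Z (lost terms).


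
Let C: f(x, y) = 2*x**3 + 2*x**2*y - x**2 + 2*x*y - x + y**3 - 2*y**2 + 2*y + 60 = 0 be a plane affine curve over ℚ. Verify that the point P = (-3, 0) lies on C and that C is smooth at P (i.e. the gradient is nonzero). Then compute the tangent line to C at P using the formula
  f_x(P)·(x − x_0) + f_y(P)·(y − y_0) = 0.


Tangent line at P: 59*x + 14*y + 177 = 0.

Step 1: f(-3, 0) = 0, so P lies on C.
Step 2: partial derivatives
  f_x(x, y) = 6*x**2 + 4*x*y - 2*x + 2*y - 1, f_y(x, y) = 2*x**2 + 2*x + 3*y**2 - 4*y + 2.
  f_x(P) = 59, f_y(P) = 14 (gradient nonzero, so P is smooth).
Step 3: tangent line at P: 59·(x − -3) + 14·(y − 0) = 0.
Expanding: 59*x + 14*y + 177 = 0.


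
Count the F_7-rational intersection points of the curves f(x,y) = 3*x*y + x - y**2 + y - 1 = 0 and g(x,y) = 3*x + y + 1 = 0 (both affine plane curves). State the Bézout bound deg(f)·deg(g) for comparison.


Common zeros: ∅; count = 0; Bézout bound = 2.

deg(f) = 2, deg(g) = 1, so Bézout bound = 2.
Scan x ∈ F_7. For each x, list the y ∈ F_7 with f(x, y) ≡ 0 and those with g(x, y) ≡ 0 (mod 7); the common zeros in that column are the intersection.
  x = 0: f ≡ 0 at y ∈ {3, 5}; g ≡ 0 at y ∈ {6}; common: ∅.
  x = 1: f ≡ 0 at y ∈ {0, 4}; g ≡ 0 at y ∈ {3}; common: ∅.
  x = 2: f ≡ 0 at y ∈ {1, 6}; g ≡ 0 at y ∈ {0}; common: ∅.
  x = 3: f ≡ 0 at y ∈ ∅; g ≡ 0 at y ∈ {4}; common: ∅.
  x = 4: f ≡ 0 at y ∈ ∅; g ≡ 0 at y ∈ {1}; common: ∅.
  x = 5: f ≡ 0 at y ∈ ∅; g ≡ 0 at y ∈ {5}; common: ∅.
  x = 6: f ≡ 0 at y ∈ ∅; g ≡ 0 at y ∈ {2}; common: ∅.
Collecting: common zeros = ∅, so the count is 0.
Comparison with the Bézout bound: 0 ≤ 2 = deg(f)·deg(g), as expected for curves with no common component (the affine F_7-count falls short of the bound because intersections may lie at infinity, over extension fields, or carry multiplicity).


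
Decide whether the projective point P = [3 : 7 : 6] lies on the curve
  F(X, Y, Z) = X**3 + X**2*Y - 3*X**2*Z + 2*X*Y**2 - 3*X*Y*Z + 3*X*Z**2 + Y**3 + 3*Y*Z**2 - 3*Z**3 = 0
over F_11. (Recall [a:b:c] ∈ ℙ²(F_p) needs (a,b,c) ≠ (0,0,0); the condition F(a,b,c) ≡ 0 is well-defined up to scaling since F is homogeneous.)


F(3,7,6) ≡ 3 (mod 11); P is NOT on the curve.

Evaluate F(3, 7, 6) term-by-term (mod 11).
  X**3 ↦ 1·27·1·1 = 27
  X**2*Y ↦ 1·9·7·1 = 63
  -3*X**2*Z ↦ -3·9·1·6 = -162
  2*X*Y**2 ↦ 2·3·49·1 = 294
  -3*X*Y*Z ↦ -3·3·7·6 = -378
  3*X*Z**2 ↦ 3·3·1·36 = 324
  Y**3 ↦ 1·1·343·1 = 343
  3*Y*Z**2 ↦ 3·1·7·36 = 756
  -3*Z**3 ↦ -3·1·1·216 = -648
Sum: F(3, 7, 6) = (27) + (63) + (-162) + (294) + (-378) + (324) + (343) + (756) + (-648) = 619.
Reducing mod 11: 619 ≡ 3 (mod 11).
Since F(a, b, c) ≡ 3 ≠ 0 (mod 11), P does NOT lie on the curve.


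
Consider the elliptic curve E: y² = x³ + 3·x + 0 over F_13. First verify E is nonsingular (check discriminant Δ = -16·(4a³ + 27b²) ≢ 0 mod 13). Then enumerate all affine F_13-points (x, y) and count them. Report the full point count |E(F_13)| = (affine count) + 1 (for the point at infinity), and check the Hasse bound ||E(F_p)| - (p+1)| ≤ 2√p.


Affine points = {(0, 0), (1, 2), (1, 11), (2, 1), (2, 12), (3, 6), (3, 7), (5, 6), (5, 7), (6, 0), (7, 0), (8, 4), (8, 9), (10, 4), (10, 9), (11, 5), (11, 8), (12, 3), (12, 10)}; affine count = 19; |E(F_13)| = 20.

Discriminant check: Δ ∝ 4a³ + 27b² = 4·3³ + 27·0² = 4·27 + 27·0 ≡ 4 (mod 13). Nonzero ⇒ E is nonsingular.
For each x ∈ F_13, compute rhs = x³ + 3·x + 0 mod 13, then count y ∈ F_13 with y² ≡ rhs.
  x = 0: rhs = 0, matching y values: 0 (1 points).
  x = 1: rhs = 4, matching y values: 2, 11 (2 points).
  x = 2: rhs = 1, matching y values: 1, 12 (2 points).
  x = 3: rhs = 10, matching y values: 6, 7 (2 points).
  x = 4: rhs = 11, matching y values: none (0 points).
  x = 5: rhs = 10, matching y values: 6, 7 (2 points).
  x = 6: rhs = 0, matching y values: 0 (1 points).
  x = 7: rhs = 0, matching y values: 0 (1 points).
  x = 8: rhs = 3, matching y values: 4, 9 (2 points).
  x = 9: rhs = 2, matching y values: none (0 points).
  x = 10: rhs = 3, matching y values: 4, 9 (2 points).
  x = 11: rhs = 12, matching y values: 5, 8 (2 points).
  x = 12: rhs = 9, matching y values: 3, 10 (2 points).
Total affine count: 19.
Full point count |E(F_13)| = 19 + 1 = 20.
Hasse bound: |20 − (13+1)| = |6| = 6 ≤ 2√13 ≈ 7.2111 ✓.


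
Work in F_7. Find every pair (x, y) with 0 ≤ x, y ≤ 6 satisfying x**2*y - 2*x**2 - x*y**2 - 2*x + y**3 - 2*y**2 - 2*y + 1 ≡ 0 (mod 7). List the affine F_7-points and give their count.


Affine F_7-points: {(0, 6), (1, 5), (2, 3), (3, 2), (5, 1), (6, 1), (6, 6)}; count = 7.

For each of the 49 pairs (x, y) ∈ F_7², evaluate f(x, y) mod 7. Record the zeros.
  x = 0: [0↦1, 1↦5, 2↦4, 3↦4, 4↦4, 5↦3, 6↦0]  zeros at y ∈ {6}
  x = 1: [0↦4, 1↦1, 2↦5, 3↦1, 4↦2, 5↦0, 6↦1]  zeros at y ∈ {5}
  x = 2: [0↦3, 1↦2, 2↦6, 3↦0, 4↦4, 5↦3, 6↦3]  zeros at y ∈ {3}
  x = 3: [0↦5, 1↦1, 2↦0, 3↦1, 4↦3, 5↦5, 6↦6]  zeros at y ∈ {2}
  x = 4: [0↦3, 1↦5, 2↦1, 3↦4, 4↦6, 5↦6, 6↦3]  zeros at y ∈ ∅
  x = 5: [0↦4, 1↦0, 2↦2, 3↦2, 4↦6, 5↦6, 6↦1]  zeros at y ∈ {1}
  x = 6: [0↦1, 1↦0, 2↦3, 3↦2, 4↦3, 5↦5, 6↦0]  zeros at y ∈ {1, 6}
Collecting zeros: affine points = {(0, 6), (1, 5), (2, 3), (3, 2), (5, 1), (6, 1), (6, 6)}.
Total count |C(F_7)_aff| = 7.


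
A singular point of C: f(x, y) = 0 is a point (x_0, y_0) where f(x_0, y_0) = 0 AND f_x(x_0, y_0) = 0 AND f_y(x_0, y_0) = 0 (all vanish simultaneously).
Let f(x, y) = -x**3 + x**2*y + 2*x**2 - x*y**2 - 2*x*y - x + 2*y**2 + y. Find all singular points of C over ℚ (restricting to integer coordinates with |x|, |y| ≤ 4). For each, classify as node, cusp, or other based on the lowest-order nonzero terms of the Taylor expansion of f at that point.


Singular points: {(1, 0)}; classification: node.

Compute partial derivatives:
  f_x = -3*x**2 + 2*x*y + 4*x - y**2 - 2*y - 1.
  f_y = x**2 - 2*x*y - 2*x + 4*y + 1.
Scan x_0 ∈ {−4, ..., 4}. For each x_0, f_y(x_0, y) is a polynomial in y; find its integer roots y ∈ {−4, ..., 4}, then test f_x and f at those candidates.
  x = -4: f_y(-4, y) = 12*y + 25; no integer root y with |y| ≤ 4.
  x = -3: f_y(-3, y) = 10*y + 16; no integer root y with |y| ≤ 4.
  x = -2: f_y(-2, y) = 8*y + 9; no integer root y with |y| ≤ 4.
  x = -1: f_y(-1, y) = 6*y + 4; no integer root y with |y| ≤ 4.
  x = 0: f_y(0, y) = 4*y + 1; no integer root y with |y| ≤ 4.
  x = 1: f_y(1, y) = 2*y; vanishes at y ∈ {0}. (1, 0): f_x = 0, f = 0 — SINGULAR.
  x = 2: f_y(2, y) = 1; no integer root y with |y| ≤ 4.
  x = 3: f_y(3, y) = 4 - 2*y; vanishes at y ∈ {2}. (3, 2): f_x = -12 ≠ 0.
  x = 4: f_y(4, y) = 9 - 4*y; no integer root y with |y| ≤ 4.
Only singular point on the grid: (1, 0).
Classify: substitute x = 1 + u, y = 0 + v and expand: f = -u**3 + u**2*v - u**2 - u*v**2 + v**2.
No constant or linear terms (consistent with a singular point). Quadratic part: -u**2 + v**2. Cubic part: -u**3 + u**2*v - u*v**2.
The quadratic part v**2 - u**2 = (v − u)(v + u) splits into two distinct linear factors, so there are two distinct tangent lines y − 0 = ±(x − 1) — this is a node (ordinary double point).
Classification: node.


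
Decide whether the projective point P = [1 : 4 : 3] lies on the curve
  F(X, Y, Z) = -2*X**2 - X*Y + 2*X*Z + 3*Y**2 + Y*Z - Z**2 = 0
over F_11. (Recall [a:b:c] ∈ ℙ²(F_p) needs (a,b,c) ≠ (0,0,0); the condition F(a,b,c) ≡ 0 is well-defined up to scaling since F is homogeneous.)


F(1,4,3) ≡ 7 (mod 11); P is NOT on the curve.

Evaluate F(1, 4, 3) term-by-term (mod 11).
  -2*X**2 ↦ -2·1·1·1 = -2
  -X*Y ↦ -1·1·4·1 = -4
  2*X*Z ↦ 2·1·1·3 = 6
  3*Y**2 ↦ 3·1·16·1 = 48
  Y*Z ↦ 1·1·4·3 = 12
  -Z**2 ↦ -1·1·1·9 = -9
Sum: F(1, 4, 3) = (-2) + (-4) + (6) + (48) + (12) + (-9) = 51.
Reducing mod 11: 51 ≡ 7 (mod 11).
Since F(a, b, c) ≡ 7 ≠ 0 (mod 11), P does NOT lie on the curve.


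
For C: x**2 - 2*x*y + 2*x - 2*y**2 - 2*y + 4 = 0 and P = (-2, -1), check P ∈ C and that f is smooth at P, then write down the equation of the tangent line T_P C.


Tangent line at P: 6*y + 6 = 0.

Step 1: f(-2, -1) = 0, so P lies on C.
Step 2: partial derivatives
  f_x(x, y) = 2*x - 2*y + 2, f_y(x, y) = -2*x - 4*y - 2.
  f_x(P) = 0, f_y(P) = 6 (gradient nonzero, so P is smooth).
Step 3: tangent line at P: 0·(x − -2) + 6·(y − -1) = 0.
Expanding: 6*y + 6 = 0.


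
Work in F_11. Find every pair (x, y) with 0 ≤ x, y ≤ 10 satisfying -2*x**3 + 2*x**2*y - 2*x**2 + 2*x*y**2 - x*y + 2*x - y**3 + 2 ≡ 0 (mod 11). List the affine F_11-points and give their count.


Affine F_11-points: {(0, 7), (1, 0), (3, 1), (5, 9), (7, 3), (7, 5), (7, 6), (8, 4), (9, 1), (9, 8), (9, 9), (10, 0), (10, 1), (10, 8)}; count = 14.

For each of the 121 pairs (x, y) ∈ F_11², evaluate f(x, y) mod 11. Record the zeros.
  x = 0: [0↦2, 1↦1, 2↦5, 3↦8, 4↦4, 5↦9, 6↦6, 7↦0, 8↦7, 9↦10, 10↦3]  zeros at y ∈ {7}
  x = 1: [0↦0, 1↦2, 2↦2, 3↦5, 4↦5, 5↦7, 6↦5, 7↦4, 8↦9, 9↦3, 10↦2]  zeros at y ∈ {0}
  x = 2: [0↦4, 1↦2, 2↦2, 3↦9, 4↦6, 5↦9, 6↦1, 7↦9, 8↦5, 9↦5, 10↦3]  zeros at y ∈ ∅
  x = 3: [0↦2, 1↦0, 2↦4, 3↦8, 4↦6, 5↦3, 6↦4, 7↦3, 8↦5, 9↦4, 10↦5]  zeros at y ∈ {1}
  x = 4: [0↦4, 1↦6, 2↦7, 3↦1, 4↦4, 5↦10, 6↦2, 7↦7, 8↦8, 9↦10, 10↦7]  zeros at y ∈ ∅
  x = 5: [0↦9, 1↦8, 2↦10, 3↦9, 4↦10, 5↦7, 6↦5, 7↦9, 8↦2, 9↦0, 10↦8]  zeros at y ∈ {9}
  x = 6: [0↦5, 1↦5, 2↦1, 3↦9, 4↦1, 5↦4, 6↦1, 7↦8, 8↦8, 9↦6, 10↦7]  zeros at y ∈ ∅
  x = 7: [0↦2, 1↦7, 2↦1, 3↦0, 4↦9, 5↦0, 6↦0, 7↦3, 8↦3, 9↦5, 10↦3]  zeros at y ∈ {3, 5, 6}
  x = 8: [0↦10, 1↦2, 2↦9, 3↦3, 4↦0, 5↦5, 6↦1, 7↦4, 8↦8, 9↦7, 10↦6]  zeros at y ∈ {4}
  x = 9: [0↦6, 1↦0, 2↦2, 3↦6, 4↦6, 5↦7, 6↦3, 7↦10, 8↦0, 9↦0, 10↦4]  zeros at y ∈ {1, 8, 9}
  x = 10: [0↦0, 1↦0, 2↦1, 3↦8, 4↦4, 5↦5, 6↦5, 7↦9, 8↦0, 9↦5, 10↦7]  zeros at y ∈ {0, 1, 8}
Collecting zeros: affine points = {(0, 7), (1, 0), (3, 1), (5, 9), (7, 3), (7, 5), (7, 6), (8, 4), (9, 1), (9, 8), (9, 9), (10, 0), (10, 1), (10, 8)}.
Total count |C(F_11)_aff| = 14.


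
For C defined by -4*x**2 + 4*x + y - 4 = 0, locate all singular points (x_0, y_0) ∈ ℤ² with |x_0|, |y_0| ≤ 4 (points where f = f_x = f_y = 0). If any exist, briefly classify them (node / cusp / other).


No singular points in the scanned grid; C is smooth there.

Compute partial derivatives:
  f_x = 4 - 8*x.
  f_y = 1.
f_y = 1 is a nonzero constant, so f_y never vanishes: no point (x, y) can satisfy f = f_x = f_y = 0. In particular no (x, y) ∈ {−4, ..., 4}² is singular; the curve is smooth.


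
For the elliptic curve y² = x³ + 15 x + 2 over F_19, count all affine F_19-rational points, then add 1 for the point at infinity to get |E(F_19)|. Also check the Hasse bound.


Affine points = {(3, 6), (3, 13), (6, 2), (6, 17), (8, 8), (8, 11), (9, 7), (9, 12), (11, 4), (11, 15), (13, 0), (14, 7), (14, 12), (15, 7), (15, 12), (16, 5), (16, 14), (18, 9), (18, 10)}; affine count = 19; |E(F_19)| = 20.

Discriminant check: Δ ∝ 4a³ + 27b² = 4·15³ + 27·2² = 4·3375 + 27·4 ≡ 4 (mod 19). Nonzero ⇒ E is nonsingular.
For each x ∈ F_19, compute rhs = x³ + 15·x + 2 mod 19, then count y ∈ F_19 with y² ≡ rhs.
  x = 0: rhs = 2, matching y values: none (0 points).
  x = 1: rhs = 18, matching y values: none (0 points).
  x = 2: rhs = 2, matching y values: none (0 points).
  x = 3: rhs = 17, matching y values: 6, 13 (2 points).
  x = 4: rhs = 12, matching y values: none (0 points).
  x = 5: rhs = 12, matching y values: none (0 points).
  x = 6: rhs = 4, matching y values: 2, 17 (2 points).
  x = 7: rhs = 13, matching y values: none (0 points).
  x = 8: rhs = 7, matching y values: 8, 11 (2 points).
  x = 9: rhs = 11, matching y values: 7, 12 (2 points).
  x = 10: rhs = 12, matching y values: none (0 points).
  x = 11: rhs = 16, matching y values: 4, 15 (2 points).
  x = 12: rhs = 10, matching y values: none (0 points).
  x = 13: rhs = 0, matching y values: 0 (1 points).
  x = 14: rhs = 11, matching y values: 7, 12 (2 points).
  x = 15: rhs = 11, matching y values: 7, 12 (2 points).
  x = 16: rhs = 6, matching y values: 5, 14 (2 points).
  x = 17: rhs = 2, matching y values: none (0 points).
  x = 18: rhs = 5, matching y values: 9, 10 (2 points).
Total affine count: 19.
Full point count |E(F_19)| = 19 + 1 = 20.
Hasse bound: |20 − (19+1)| = |0| = 0 ≤ 2√19 ≈ 8.7178 ✓.


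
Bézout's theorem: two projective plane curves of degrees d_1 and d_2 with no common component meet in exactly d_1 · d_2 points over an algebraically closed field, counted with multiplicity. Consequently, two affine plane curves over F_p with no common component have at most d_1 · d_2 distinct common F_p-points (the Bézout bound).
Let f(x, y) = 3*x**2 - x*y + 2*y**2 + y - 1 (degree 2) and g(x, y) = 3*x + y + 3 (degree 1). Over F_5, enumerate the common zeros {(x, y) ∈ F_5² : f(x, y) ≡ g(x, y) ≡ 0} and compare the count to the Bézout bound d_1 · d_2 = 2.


Common zeros: ∅; count = 0; Bézout bound = 2.

deg(f) = 2, deg(g) = 1, so Bézout bound = 2.
Scan x ∈ F_5. For each x, list the y ∈ F_5 with f(x, y) ≡ 0 and those with g(x, y) ≡ 0 (mod 5); the common zeros in that column are the intersection.
  x = 0: f ≡ 0 at y ∈ {3, 4}; g ≡ 0 at y ∈ {2}; common: ∅.
  x = 1: f ≡ 0 at y ∈ {2, 3}; g ≡ 0 at y ∈ {4}; common: ∅.
  x = 2: f ≡ 0 at y ∈ ∅; g ≡ 0 at y ∈ {1}; common: ∅.
  x = 3: f ≡ 0 at y ∈ {2, 4}; g ≡ 0 at y ∈ {3}; common: ∅.
  x = 4: f ≡ 0 at y ∈ ∅; g ≡ 0 at y ∈ {0}; common: ∅.
Collecting: common zeros = ∅, so the count is 0.
Comparison with the Bézout bound: 0 ≤ 2 = deg(f)·deg(g), as expected for curves with no common component (the affine F_5-count falls short of the bound because intersections may lie at infinity, over extension fields, or carry multiplicity).


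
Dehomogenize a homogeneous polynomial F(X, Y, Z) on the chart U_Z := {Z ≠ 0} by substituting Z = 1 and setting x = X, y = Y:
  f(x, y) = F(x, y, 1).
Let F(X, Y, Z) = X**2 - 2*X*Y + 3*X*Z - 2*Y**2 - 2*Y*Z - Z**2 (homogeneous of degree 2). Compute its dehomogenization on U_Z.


f(x, y) = x**2 - 2*x*y + 3*x - 2*y**2 - 2*y - 1

On U_Z we set Z = 1. Each monomial c·X^i·Y^j·Z^k in F becomes c·x^i·y^j·1^k = c·x^i·y^j.
Substituting Z = 1: F(X, Y, 1) = x**2 - 2*x*y + 3*x - 2*y**2 - 2*y - 1.
Note: deg(f) ≤ deg(F) = 2; strict inequality happens when F is divisible by Z (lost terms).


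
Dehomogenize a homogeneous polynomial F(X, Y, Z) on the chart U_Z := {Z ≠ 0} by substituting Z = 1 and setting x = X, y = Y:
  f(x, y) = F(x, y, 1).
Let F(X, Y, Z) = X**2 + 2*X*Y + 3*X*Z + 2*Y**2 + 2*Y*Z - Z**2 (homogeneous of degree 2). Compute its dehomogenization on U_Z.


f(x, y) = x**2 + 2*x*y + 3*x + 2*y**2 + 2*y - 1

On U_Z we set Z = 1. Each monomial c·X^i·Y^j·Z^k in F becomes c·x^i·y^j·1^k = c·x^i·y^j.
Substituting Z = 1: F(X, Y, 1) = x**2 + 2*x*y + 3*x + 2*y**2 + 2*y - 1.
Note: deg(f) ≤ deg(F) = 2; strict inequality happens when F is divisible by Z (lost terms).


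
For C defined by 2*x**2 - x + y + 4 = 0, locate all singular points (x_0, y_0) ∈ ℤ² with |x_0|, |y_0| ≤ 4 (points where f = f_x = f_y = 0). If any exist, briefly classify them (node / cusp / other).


No singular points in the scanned grid; C is smooth there.

Compute partial derivatives:
  f_x = 4*x - 1.
  f_y = 1.
f_y = 1 is a nonzero constant, so f_y never vanishes: no point (x, y) can satisfy f = f_x = f_y = 0. In particular no (x, y) ∈ {−4, ..., 4}² is singular; the curve is smooth.
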